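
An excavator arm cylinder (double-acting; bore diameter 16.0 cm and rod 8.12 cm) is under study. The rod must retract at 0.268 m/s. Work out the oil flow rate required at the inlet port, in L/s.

Q ≈ 4.00 L/s

Rod-side annular area A_ann = π/4 × (16.0² − 8.12²) = 149.3 cm^2
Q = A × v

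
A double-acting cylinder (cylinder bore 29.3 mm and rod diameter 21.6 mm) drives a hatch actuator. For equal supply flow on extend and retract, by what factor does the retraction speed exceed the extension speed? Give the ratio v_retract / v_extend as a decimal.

Cap-side area A_cap = π/4 × (29.3 mm)² = 674.3 mm^2
Rod-side annular area A_ann = π/4 × (29.3² − 21.6²) = 307.8 mm^2
For equal Q, v ∝ 1/A, so v_ret/v_ext = A_cap/A_ann.

v_ret/v_ext ≈ 2.19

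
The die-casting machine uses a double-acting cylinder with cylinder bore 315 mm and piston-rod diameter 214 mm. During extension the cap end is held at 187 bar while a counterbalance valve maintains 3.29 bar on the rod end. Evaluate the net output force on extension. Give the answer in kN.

Cap-side area A_cap = π/4 × (315 mm)² = 77930 mm^2
Rod-side annular area A_ann = π/4 × (315² − 214²) = 41960 mm^2
Net thrust = P_cap·A_cap − P_rod·A_ann = 1457 kN − 13.81 kN

F ≈ 1440 kN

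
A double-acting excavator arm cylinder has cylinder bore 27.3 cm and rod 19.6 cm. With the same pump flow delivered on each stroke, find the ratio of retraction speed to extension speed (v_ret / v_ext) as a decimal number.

v_ret/v_ext ≈ 2.06

Cap-side area A_cap = π/4 × (27.3 cm)² = 585.3 cm^2
Rod-side annular area A_ann = π/4 × (27.3² − 19.6²) = 283.6 cm^2
For equal Q, v ∝ 1/A, so v_ret/v_ext = A_cap/A_ann.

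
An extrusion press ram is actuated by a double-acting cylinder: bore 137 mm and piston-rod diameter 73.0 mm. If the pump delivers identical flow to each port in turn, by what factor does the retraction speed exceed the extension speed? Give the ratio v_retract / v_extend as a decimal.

v_ret/v_ext ≈ 1.40

Cap-side area A_cap = π/4 × (137 mm)² = 14740 mm^2
Rod-side annular area A_ann = π/4 × (137² − 73.0²) = 10560 mm^2
For equal Q, v ∝ 1/A, so v_ret/v_ext = A_cap/A_ann.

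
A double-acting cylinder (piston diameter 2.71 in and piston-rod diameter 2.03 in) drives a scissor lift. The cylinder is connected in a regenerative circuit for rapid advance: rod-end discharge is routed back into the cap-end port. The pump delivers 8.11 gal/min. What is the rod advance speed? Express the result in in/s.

In regeneration the rod-end outflow joins the pump flow into the cap end, so the net volume the pump must supply per unit advance equals the rod cross-section area.
Rod cross-section A_rod = π/4 × (2.03 in)² = 3.237 in^2
v = Q_pump / A_rod

v ≈ 9.65 in/s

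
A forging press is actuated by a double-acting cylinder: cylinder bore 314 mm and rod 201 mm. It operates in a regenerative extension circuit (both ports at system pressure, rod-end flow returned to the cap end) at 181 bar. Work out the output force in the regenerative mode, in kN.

With equal pressure on both faces, forces on the annular region cancel; the net push is pressure × rod cross-section.
Rod cross-section A_rod = π/4 × (201 mm)² = 31730 mm^2
F = P × A_rod

F ≈ 574 kN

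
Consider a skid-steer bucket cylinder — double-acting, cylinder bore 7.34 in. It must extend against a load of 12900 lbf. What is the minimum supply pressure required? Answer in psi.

P ≈ 305 psi

Cap-side area A_cap = π/4 × (7.34 in)² = 42.31 in^2
P = F / A = 12900 lbf / A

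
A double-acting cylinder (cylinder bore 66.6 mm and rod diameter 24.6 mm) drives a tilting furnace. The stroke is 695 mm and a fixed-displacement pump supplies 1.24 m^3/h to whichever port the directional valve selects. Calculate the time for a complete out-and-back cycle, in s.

t ≈ 13.1 s

Cap-side area A_cap = π/4 × (66.6 mm)² = 3484 mm^2
Rod-side annular area A_ann = π/4 × (66.6² − 24.6²) = 3008 mm^2
t_ext = A_cap·L/Q = 7.029 s
t_ret = A_ann·L/Q = 6.070 s
t_cycle = t_ext + t_ret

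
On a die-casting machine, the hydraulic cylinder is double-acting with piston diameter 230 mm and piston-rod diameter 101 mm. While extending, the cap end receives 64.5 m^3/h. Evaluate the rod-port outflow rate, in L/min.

Q_out ≈ 868 L/min

Cap-side area A_cap = π/4 × (230 mm)² = 41550 mm^2
Rod-side annular area A_ann = π/4 × (230² − 101²) = 33540 mm^2
Piston speed v = Q_in/A_cap; rod-end outflow Q_out = v × A_ann = Q_in × A_ann/A_cap.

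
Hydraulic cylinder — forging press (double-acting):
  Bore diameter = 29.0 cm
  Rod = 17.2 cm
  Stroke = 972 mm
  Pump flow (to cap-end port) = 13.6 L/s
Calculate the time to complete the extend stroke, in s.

Cap-side area A_cap = π/4 × (29.0 cm)² = 660.5 cm^2
Swept volume V = A × L; t = V / Q = A·L / Q

t ≈ 4.72 s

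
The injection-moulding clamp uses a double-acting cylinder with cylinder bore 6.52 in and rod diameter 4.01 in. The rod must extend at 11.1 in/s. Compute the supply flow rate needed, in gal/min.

Q ≈ 96.3 gal/min

Cap-side area A_cap = π/4 × (6.52 in)² = 33.39 in^2
Q = A × v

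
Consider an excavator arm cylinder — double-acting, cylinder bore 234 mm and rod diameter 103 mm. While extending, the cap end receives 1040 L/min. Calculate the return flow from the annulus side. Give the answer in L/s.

Cap-side area A_cap = π/4 × (234 mm)² = 43010 mm^2
Rod-side annular area A_ann = π/4 × (234² − 103²) = 34670 mm^2
Piston speed v = Q_in/A_cap; rod-end outflow Q_out = v × A_ann = Q_in × A_ann/A_cap.

Q_out ≈ 14.0 L/s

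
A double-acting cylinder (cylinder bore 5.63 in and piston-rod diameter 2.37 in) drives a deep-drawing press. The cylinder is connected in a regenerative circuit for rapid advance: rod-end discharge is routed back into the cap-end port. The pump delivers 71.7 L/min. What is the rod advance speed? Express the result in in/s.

v ≈ 16.5 in/s

In regeneration the rod-end outflow joins the pump flow into the cap end, so the net volume the pump must supply per unit advance equals the rod cross-section area.
Rod cross-section A_rod = π/4 × (2.37 in)² = 4.412 in^2
v = Q_pump / A_rod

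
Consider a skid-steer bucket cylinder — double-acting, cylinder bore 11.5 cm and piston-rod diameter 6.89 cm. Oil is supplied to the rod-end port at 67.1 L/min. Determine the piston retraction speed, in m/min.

Rod-side annular area A_ann = π/4 × (11.5² − 6.89²) = 66.58 cm^2
Flow into the rod-end port fills the annular volume.
v = Q / A

v ≈ 10.1 m/min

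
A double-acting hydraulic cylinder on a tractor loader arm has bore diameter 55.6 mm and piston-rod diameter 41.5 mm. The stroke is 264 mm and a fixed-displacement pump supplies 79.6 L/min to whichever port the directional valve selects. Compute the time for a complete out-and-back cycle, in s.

t ≈ 0.697 s

Cap-side area A_cap = π/4 × (55.6 mm)² = 2428 mm^2
Rod-side annular area A_ann = π/4 × (55.6² − 41.5²) = 1075 mm^2
t_ext = A_cap·L/Q = 0.4831 s
t_ret = A_ann·L/Q = 0.2140 s
t_cycle = t_ext + t_ret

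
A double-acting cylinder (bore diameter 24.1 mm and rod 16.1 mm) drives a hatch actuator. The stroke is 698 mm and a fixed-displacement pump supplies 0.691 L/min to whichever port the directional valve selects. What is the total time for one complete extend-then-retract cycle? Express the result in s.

t ≈ 43.0 s

Cap-side area A_cap = π/4 × (24.1 mm)² = 456.2 mm^2
Rod-side annular area A_ann = π/4 × (24.1² − 16.1²) = 252.6 mm^2
t_ext = A_cap·L/Q = 27.65 s
t_ret = A_ann·L/Q = 15.31 s
t_cycle = t_ext + t_ret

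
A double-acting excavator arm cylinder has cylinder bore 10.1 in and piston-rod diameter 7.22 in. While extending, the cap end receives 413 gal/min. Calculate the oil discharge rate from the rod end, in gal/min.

Cap-side area A_cap = π/4 × (10.1 in)² = 80.12 in^2
Rod-side annular area A_ann = π/4 × (10.1² − 7.22²) = 39.18 in^2
Piston speed v = Q_in/A_cap; rod-end outflow Q_out = v × A_ann = Q_in × A_ann/A_cap.

Q_out ≈ 202 gal/min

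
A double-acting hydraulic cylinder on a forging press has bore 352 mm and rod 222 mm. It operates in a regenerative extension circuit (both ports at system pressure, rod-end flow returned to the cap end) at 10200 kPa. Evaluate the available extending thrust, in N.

F ≈ 3.95e5 N

With equal pressure on both faces, forces on the annular region cancel; the net push is pressure × rod cross-section.
Rod cross-section A_rod = π/4 × (222 mm)² = 38710 mm^2
F = P × A_rod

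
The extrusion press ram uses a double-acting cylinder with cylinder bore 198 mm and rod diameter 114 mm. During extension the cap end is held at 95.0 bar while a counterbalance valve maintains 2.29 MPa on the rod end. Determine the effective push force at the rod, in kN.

Cap-side area A_cap = π/4 × (198 mm)² = 30790 mm^2
Rod-side annular area A_ann = π/4 × (198² − 114²) = 20580 mm^2
Net thrust = P_cap·A_cap − P_rod·A_ann = 292.5 kN − 47.14 kN

F ≈ 245 kN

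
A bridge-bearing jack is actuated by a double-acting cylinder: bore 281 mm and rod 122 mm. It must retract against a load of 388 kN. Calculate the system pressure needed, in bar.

P ≈ 77.1 bar

Rod-side annular area A_ann = π/4 × (281² − 122²) = 50330 mm^2
Retraction: pressure acts on the annular area.
P = F / A = 388 kN / A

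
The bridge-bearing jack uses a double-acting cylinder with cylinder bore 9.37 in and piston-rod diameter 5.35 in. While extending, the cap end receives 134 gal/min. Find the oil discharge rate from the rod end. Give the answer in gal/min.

Cap-side area A_cap = π/4 × (9.37 in)² = 68.96 in^2
Rod-side annular area A_ann = π/4 × (9.37² − 5.35²) = 46.48 in^2
Piston speed v = Q_in/A_cap; rod-end outflow Q_out = v × A_ann = Q_in × A_ann/A_cap.

Q_out ≈ 90.3 gal/min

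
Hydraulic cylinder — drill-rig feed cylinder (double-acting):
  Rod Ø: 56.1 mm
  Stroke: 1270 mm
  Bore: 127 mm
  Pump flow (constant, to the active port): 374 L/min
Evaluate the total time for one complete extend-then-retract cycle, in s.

t ≈ 4.66 s

Cap-side area A_cap = π/4 × (127 mm)² = 12670 mm^2
Rod-side annular area A_ann = π/4 × (127² − 56.1²) = 10200 mm^2
t_ext = A_cap·L/Q = 2.581 s
t_ret = A_ann·L/Q = 2.077 s
t_cycle = t_ext + t_ret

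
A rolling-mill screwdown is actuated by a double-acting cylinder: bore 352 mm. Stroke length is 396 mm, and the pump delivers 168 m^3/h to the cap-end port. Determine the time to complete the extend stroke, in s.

Cap-side area A_cap = π/4 × (352 mm)² = 97310 mm^2
Swept volume V = A × L; t = V / Q = A·L / Q

t ≈ 0.826 s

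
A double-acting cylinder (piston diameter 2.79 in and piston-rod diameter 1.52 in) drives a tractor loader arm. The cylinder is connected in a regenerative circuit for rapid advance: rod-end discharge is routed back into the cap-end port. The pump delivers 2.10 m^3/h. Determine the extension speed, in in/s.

In regeneration the rod-end outflow joins the pump flow into the cap end, so the net volume the pump must supply per unit advance equals the rod cross-section area.
Rod cross-section A_rod = π/4 × (1.52 in)² = 1.815 in^2
v = Q_pump / A_rod

v ≈ 19.6 in/s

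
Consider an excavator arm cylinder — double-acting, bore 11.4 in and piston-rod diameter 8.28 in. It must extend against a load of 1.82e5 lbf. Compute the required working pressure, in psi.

P ≈ 1780 psi

Cap-side area A_cap = π/4 × (11.4 in)² = 102.1 in^2
P = F / A = 1.82e5 lbf / A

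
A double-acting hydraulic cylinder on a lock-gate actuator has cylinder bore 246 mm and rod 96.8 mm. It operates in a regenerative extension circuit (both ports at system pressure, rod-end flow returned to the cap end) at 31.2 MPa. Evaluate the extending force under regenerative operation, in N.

F ≈ 2.30e5 N

With equal pressure on both faces, forces on the annular region cancel; the net push is pressure × rod cross-section.
Rod cross-section A_rod = π/4 × (96.8 mm)² = 7359 mm^2
F = P × A_rod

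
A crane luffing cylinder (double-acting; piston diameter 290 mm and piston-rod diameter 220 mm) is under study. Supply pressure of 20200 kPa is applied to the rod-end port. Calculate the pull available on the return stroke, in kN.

F ≈ 566 kN

Rod-side annular area A_ann = π/4 × (290² − 220²) = 28040 mm^2
On retraction the pressure acts on the annular area (bore minus rod).
F = P × A_ann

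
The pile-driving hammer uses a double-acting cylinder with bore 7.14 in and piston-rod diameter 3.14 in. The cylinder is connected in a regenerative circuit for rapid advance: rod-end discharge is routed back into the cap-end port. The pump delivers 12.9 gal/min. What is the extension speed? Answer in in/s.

In regeneration the rod-end outflow joins the pump flow into the cap end, so the net volume the pump must supply per unit advance equals the rod cross-section area.
Rod cross-section A_rod = π/4 × (3.14 in)² = 7.744 in^2
v = Q_pump / A_rod

v ≈ 6.41 in/s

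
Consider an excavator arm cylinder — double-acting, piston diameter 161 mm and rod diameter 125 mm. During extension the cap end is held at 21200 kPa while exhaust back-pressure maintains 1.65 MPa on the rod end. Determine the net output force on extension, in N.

Cap-side area A_cap = π/4 × (161 mm)² = 20360 mm^2
Rod-side annular area A_ann = π/4 × (161² − 125²) = 8086 mm^2
Net thrust = P_cap·A_cap − P_rod·A_ann = 4.316e5 N − 13340 N

F ≈ 4.18e5 N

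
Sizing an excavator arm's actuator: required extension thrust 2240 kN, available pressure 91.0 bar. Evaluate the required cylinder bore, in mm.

D ≈ 560 mm

Extension force acts on the full piston face: F = P × (π/4)D².
D = √(4F / (πP)) = √(4 × 2240 kN / (π × 91.0 bar))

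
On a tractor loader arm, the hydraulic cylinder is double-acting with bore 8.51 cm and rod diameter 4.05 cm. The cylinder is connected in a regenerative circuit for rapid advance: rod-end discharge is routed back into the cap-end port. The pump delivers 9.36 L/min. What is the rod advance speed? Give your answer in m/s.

In regeneration the rod-end outflow joins the pump flow into the cap end, so the net volume the pump must supply per unit advance equals the rod cross-section area.
Rod cross-section A_rod = π/4 × (4.05 cm)² = 12.88 cm^2
v = Q_pump / A_rod

v ≈ 0.121 m/s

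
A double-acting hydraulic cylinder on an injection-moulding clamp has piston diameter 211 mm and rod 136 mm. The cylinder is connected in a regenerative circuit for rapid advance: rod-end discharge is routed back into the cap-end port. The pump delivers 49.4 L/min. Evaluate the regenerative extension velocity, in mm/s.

In regeneration the rod-end outflow joins the pump flow into the cap end, so the net volume the pump must supply per unit advance equals the rod cross-section area.
Rod cross-section A_rod = π/4 × (136 mm)² = 14530 mm^2
v = Q_pump / A_rod

v ≈ 56.7 mm/s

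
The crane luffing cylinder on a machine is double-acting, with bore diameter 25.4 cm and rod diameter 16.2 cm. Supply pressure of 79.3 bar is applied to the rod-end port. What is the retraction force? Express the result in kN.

Rod-side annular area A_ann = π/4 × (25.4² − 16.2²) = 300.6 cm^2
On retraction the pressure acts on the annular area (bore minus rod).
F = P × A_ann

F ≈ 238 kN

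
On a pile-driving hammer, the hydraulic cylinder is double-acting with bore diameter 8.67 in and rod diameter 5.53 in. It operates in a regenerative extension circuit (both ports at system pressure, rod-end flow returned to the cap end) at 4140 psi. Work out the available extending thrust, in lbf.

With equal pressure on both faces, forces on the annular region cancel; the net push is pressure × rod cross-section.
Rod cross-section A_rod = π/4 × (5.53 in)² = 24.02 in^2
F = P × A_rod

F ≈ 99400 lbf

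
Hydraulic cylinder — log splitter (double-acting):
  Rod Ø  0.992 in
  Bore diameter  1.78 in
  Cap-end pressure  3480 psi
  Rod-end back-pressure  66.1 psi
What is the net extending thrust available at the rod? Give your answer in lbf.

Cap-side area A_cap = π/4 × (1.78 in)² = 2.488 in^2
Rod-side annular area A_ann = π/4 × (1.78² − 0.992²) = 1.716 in^2
Net thrust = P_cap·A_cap − P_rod·A_ann = 8660 lbf − 113.4 lbf

F ≈ 8550 lbf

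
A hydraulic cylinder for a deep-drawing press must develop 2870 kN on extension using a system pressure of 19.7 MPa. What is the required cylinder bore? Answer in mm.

Extension force acts on the full piston face: F = P × (π/4)D².
D = √(4F / (πP)) = √(4 × 2870 kN / (π × 19.7 MPa))

D ≈ 431 mm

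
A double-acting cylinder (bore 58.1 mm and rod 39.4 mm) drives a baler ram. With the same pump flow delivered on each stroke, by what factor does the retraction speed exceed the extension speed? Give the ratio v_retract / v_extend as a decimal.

v_ret/v_ext ≈ 1.85

Cap-side area A_cap = π/4 × (58.1 mm)² = 2651 mm^2
Rod-side annular area A_ann = π/4 × (58.1² − 39.4²) = 1432 mm^2
For equal Q, v ∝ 1/A, so v_ret/v_ext = A_cap/A_ann.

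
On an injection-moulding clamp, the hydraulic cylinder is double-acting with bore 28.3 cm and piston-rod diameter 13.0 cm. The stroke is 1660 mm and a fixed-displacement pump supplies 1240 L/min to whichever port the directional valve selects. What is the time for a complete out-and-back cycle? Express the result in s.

Cap-side area A_cap = π/4 × (28.3 cm)² = 629.0 cm^2
Rod-side annular area A_ann = π/4 × (28.3² − 13.0²) = 496.3 cm^2
t_ext = A_cap·L/Q = 5.052 s
t_ret = A_ann·L/Q = 3.986 s
t_cycle = t_ext + t_ret

t ≈ 9.04 s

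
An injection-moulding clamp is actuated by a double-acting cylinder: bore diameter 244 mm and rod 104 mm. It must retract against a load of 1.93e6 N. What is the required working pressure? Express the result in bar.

Rod-side annular area A_ann = π/4 × (244² − 104²) = 38260 mm^2
Retraction: pressure acts on the annular area.
P = F / A = 1.93e6 N / A

P ≈ 504 bar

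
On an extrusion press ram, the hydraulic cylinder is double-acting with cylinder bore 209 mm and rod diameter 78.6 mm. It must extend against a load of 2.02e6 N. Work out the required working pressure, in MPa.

P ≈ 58.9 MPa

Cap-side area A_cap = π/4 × (209 mm)² = 34310 mm^2
P = F / A = 2.02e6 N / A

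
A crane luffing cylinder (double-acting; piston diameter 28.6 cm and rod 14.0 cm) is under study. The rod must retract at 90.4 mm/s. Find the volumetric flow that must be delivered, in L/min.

Q ≈ 265 L/min

Rod-side annular area A_ann = π/4 × (28.6² − 14.0²) = 488.5 cm^2
Q = A × v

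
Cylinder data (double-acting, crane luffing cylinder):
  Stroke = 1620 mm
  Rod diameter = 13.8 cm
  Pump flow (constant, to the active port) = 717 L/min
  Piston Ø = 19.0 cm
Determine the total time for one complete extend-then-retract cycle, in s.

t ≈ 5.66 s

Cap-side area A_cap = π/4 × (19.0 cm)² = 283.5 cm^2
Rod-side annular area A_ann = π/4 × (19.0² − 13.8²) = 134.0 cm^2
t_ext = A_cap·L/Q = 3.844 s
t_ret = A_ann·L/Q = 1.816 s
t_cycle = t_ext + t_ret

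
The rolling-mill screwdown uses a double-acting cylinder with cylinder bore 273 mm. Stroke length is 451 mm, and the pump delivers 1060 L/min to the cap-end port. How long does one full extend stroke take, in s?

t ≈ 1.49 s

Cap-side area A_cap = π/4 × (273 mm)² = 58530 mm^2
Swept volume V = A × L; t = V / Q = A·L / Q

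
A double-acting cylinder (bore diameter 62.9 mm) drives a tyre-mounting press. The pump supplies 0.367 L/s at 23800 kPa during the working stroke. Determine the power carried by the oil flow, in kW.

Hydraulic power = P × Q

W ≈ 8.73 kW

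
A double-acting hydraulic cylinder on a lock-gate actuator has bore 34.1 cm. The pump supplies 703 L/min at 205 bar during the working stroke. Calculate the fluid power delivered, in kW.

Hydraulic power = P × Q

W ≈ 240 kW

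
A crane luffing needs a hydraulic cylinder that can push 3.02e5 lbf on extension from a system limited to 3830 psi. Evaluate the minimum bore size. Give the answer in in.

Extension force acts on the full piston face: F = P × (π/4)D².
D = √(4F / (πP)) = √(4 × 3.02e5 lbf / (π × 3830 psi))

D ≈ 10.0 in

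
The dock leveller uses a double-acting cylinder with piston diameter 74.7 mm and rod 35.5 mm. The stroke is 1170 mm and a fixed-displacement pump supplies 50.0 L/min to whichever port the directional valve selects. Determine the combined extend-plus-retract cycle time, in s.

Cap-side area A_cap = π/4 × (74.7 mm)² = 4383 mm^2
Rod-side annular area A_ann = π/4 × (74.7² − 35.5²) = 3393 mm^2
t_ext = A_cap·L/Q = 6.153 s
t_ret = A_ann·L/Q = 4.763 s
t_cycle = t_ext + t_ret

t ≈ 10.9 s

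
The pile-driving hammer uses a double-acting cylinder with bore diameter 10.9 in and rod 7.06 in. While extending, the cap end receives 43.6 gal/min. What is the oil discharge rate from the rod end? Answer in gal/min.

Cap-side area A_cap = π/4 × (10.9 in)² = 93.31 in^2
Rod-side annular area A_ann = π/4 × (10.9² − 7.06²) = 54.17 in^2
Piston speed v = Q_in/A_cap; rod-end outflow Q_out = v × A_ann = Q_in × A_ann/A_cap.

Q_out ≈ 25.3 gal/min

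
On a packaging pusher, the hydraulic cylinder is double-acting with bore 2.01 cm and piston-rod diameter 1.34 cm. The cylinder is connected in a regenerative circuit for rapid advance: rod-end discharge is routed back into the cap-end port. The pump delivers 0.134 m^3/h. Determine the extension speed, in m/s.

v ≈ 0.264 m/s

In regeneration the rod-end outflow joins the pump flow into the cap end, so the net volume the pump must supply per unit advance equals the rod cross-section area.
Rod cross-section A_rod = π/4 × (1.34 cm)² = 1.410 cm^2
v = Q_pump / A_rod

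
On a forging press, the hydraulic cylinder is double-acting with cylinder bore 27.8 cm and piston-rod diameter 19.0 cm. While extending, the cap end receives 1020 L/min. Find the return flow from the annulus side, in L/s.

Cap-side area A_cap = π/4 × (27.8 cm)² = 607.0 cm^2
Rod-side annular area A_ann = π/4 × (27.8² − 19.0²) = 323.5 cm^2
Piston speed v = Q_in/A_cap; rod-end outflow Q_out = v × A_ann = Q_in × A_ann/A_cap.

Q_out ≈ 9.06 L/s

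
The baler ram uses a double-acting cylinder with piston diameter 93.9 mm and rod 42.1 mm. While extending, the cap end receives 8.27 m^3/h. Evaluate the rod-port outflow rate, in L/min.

Cap-side area A_cap = π/4 × (93.9 mm)² = 6925 mm^2
Rod-side annular area A_ann = π/4 × (93.9² − 42.1²) = 5533 mm^2
Piston speed v = Q_in/A_cap; rod-end outflow Q_out = v × A_ann = Q_in × A_ann/A_cap.

Q_out ≈ 110 L/min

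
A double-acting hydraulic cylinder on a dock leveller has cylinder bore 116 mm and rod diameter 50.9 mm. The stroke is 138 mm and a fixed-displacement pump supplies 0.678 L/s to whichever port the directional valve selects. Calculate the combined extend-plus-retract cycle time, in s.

t ≈ 3.89 s

Cap-side area A_cap = π/4 × (116 mm)² = 10570 mm^2
Rod-side annular area A_ann = π/4 × (116² − 50.9²) = 8534 mm^2
t_ext = A_cap·L/Q = 2.151 s
t_ret = A_ann·L/Q = 1.737 s
t_cycle = t_ext + t_ret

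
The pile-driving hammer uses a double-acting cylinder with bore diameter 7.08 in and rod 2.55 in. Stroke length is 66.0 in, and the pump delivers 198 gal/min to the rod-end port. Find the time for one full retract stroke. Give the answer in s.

Rod-side annular area A_ann = π/4 × (7.08² − 2.55²) = 34.26 in^2
Swept volume V = A × L; t = V / Q = A·L / Q

t ≈ 2.97 s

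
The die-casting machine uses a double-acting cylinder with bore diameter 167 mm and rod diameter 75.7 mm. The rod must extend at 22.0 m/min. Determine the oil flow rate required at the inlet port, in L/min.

Cap-side area A_cap = π/4 × (167 mm)² = 21900 mm^2
Q = A × v

Q ≈ 482 L/min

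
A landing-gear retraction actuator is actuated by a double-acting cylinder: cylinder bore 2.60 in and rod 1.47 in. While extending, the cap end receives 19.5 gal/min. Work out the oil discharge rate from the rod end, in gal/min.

Cap-side area A_cap = π/4 × (2.60 in)² = 5.309 in^2
Rod-side annular area A_ann = π/4 × (2.60² − 1.47²) = 3.612 in^2
Piston speed v = Q_in/A_cap; rod-end outflow Q_out = v × A_ann = Q_in × A_ann/A_cap.

Q_out ≈ 13.3 gal/min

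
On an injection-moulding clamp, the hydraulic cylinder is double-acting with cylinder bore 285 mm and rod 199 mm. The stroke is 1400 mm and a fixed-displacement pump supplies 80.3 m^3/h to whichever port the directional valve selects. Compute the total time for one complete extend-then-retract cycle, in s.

Cap-side area A_cap = π/4 × (285 mm)² = 63790 mm^2
Rod-side annular area A_ann = π/4 × (285² − 199²) = 32690 mm^2
t_ext = A_cap·L/Q = 4.004 s
t_ret = A_ann·L/Q = 2.052 s
t_cycle = t_ext + t_ret

t ≈ 6.06 s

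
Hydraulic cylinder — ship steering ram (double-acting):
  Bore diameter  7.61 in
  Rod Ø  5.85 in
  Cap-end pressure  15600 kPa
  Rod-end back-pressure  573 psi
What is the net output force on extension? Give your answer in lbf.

F ≈ 92300 lbf

Cap-side area A_cap = π/4 × (7.61 in)² = 45.48 in^2
Rod-side annular area A_ann = π/4 × (7.61² − 5.85²) = 18.61 in^2
Net thrust = P_cap·A_cap − P_rod·A_ann = 1.029e5 lbf − 10660 lbf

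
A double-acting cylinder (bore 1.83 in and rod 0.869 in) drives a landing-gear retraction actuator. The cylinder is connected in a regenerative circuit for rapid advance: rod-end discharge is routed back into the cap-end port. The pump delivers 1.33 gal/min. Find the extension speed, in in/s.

v ≈ 8.63 in/s

In regeneration the rod-end outflow joins the pump flow into the cap end, so the net volume the pump must supply per unit advance equals the rod cross-section area.
Rod cross-section A_rod = π/4 × (0.869 in)² = 0.5931 in^2
v = Q_pump / A_rod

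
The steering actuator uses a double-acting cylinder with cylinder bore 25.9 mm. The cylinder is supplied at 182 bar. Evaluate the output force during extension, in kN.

F ≈ 9.59 kN

Cap-side area A_cap = π/4 × (25.9 mm)² = 526.9 mm^2
F = P × A_cap = 182 bar × A_cap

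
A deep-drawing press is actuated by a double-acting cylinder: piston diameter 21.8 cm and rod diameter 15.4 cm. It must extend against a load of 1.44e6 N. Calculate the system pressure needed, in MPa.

P ≈ 38.6 MPa

Cap-side area A_cap = π/4 × (21.8 cm)² = 373.3 cm^2
P = F / A = 1.44e6 N / A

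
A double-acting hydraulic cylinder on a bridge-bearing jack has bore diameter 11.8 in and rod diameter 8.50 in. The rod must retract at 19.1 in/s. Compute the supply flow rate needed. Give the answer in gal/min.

Rod-side annular area A_ann = π/4 × (11.8² − 8.50²) = 52.61 in^2
Q = A × v

Q ≈ 261 gal/min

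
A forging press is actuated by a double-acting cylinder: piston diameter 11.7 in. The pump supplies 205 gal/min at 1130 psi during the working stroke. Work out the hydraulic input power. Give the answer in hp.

Hydraulic power = P × Q

W ≈ 135 hp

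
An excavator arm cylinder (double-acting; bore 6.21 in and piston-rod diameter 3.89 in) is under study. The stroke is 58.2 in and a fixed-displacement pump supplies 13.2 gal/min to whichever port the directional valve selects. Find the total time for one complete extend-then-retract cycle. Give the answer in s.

Cap-side area A_cap = π/4 × (6.21 in)² = 30.29 in^2
Rod-side annular area A_ann = π/4 × (6.21² − 3.89²) = 18.40 in^2
t_ext = A_cap·L/Q = 34.69 s
t_ret = A_ann·L/Q = 21.08 s
t_cycle = t_ext + t_ret

t ≈ 55.8 s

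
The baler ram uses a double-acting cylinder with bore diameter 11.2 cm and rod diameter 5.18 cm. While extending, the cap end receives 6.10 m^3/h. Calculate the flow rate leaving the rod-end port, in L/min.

Cap-side area A_cap = π/4 × (11.2 cm)² = 98.52 cm^2
Rod-side annular area A_ann = π/4 × (11.2² − 5.18²) = 77.45 cm^2
Piston speed v = Q_in/A_cap; rod-end outflow Q_out = v × A_ann = Q_in × A_ann/A_cap.

Q_out ≈ 79.9 L/min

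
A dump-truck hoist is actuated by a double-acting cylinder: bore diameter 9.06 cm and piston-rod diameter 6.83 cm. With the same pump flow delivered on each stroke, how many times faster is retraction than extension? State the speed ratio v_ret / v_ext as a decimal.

v_ret/v_ext ≈ 2.32

Cap-side area A_cap = π/4 × (9.06 cm)² = 64.47 cm^2
Rod-side annular area A_ann = π/4 × (9.06² − 6.83²) = 27.83 cm^2
For equal Q, v ∝ 1/A, so v_ret/v_ext = A_cap/A_ann.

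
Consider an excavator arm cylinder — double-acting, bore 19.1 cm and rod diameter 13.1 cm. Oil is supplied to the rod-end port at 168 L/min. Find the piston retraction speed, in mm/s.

Rod-side annular area A_ann = π/4 × (19.1² − 13.1²) = 151.7 cm^2
Flow into the rod-end port fills the annular volume.
v = Q / A

v ≈ 185 mm/s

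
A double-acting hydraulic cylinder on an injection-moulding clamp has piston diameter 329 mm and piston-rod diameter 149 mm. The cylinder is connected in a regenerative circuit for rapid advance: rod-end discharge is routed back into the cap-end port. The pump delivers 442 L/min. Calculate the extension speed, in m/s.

In regeneration the rod-end outflow joins the pump flow into the cap end, so the net volume the pump must supply per unit advance equals the rod cross-section area.
Rod cross-section A_rod = π/4 × (149 mm)² = 17440 mm^2
v = Q_pump / A_rod

v ≈ 0.422 m/s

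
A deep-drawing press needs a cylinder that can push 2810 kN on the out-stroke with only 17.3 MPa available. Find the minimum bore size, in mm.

D ≈ 455 mm

Extension force acts on the full piston face: F = P × (π/4)D².
D = √(4F / (πP)) = √(4 × 2810 kN / (π × 17.3 MPa))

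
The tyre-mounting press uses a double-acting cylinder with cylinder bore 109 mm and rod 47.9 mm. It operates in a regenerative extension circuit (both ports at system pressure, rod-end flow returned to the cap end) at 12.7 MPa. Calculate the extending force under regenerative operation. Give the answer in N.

With equal pressure on both faces, forces on the annular region cancel; the net push is pressure × rod cross-section.
Rod cross-section A_rod = π/4 × (47.9 mm)² = 1802 mm^2
F = P × A_rod

F ≈ 22900 N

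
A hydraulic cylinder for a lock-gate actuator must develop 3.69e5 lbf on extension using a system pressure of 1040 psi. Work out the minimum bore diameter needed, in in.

Extension force acts on the full piston face: F = P × (π/4)D².
D = √(4F / (πP)) = √(4 × 3.69e5 lbf / (π × 1040 psi))

D ≈ 21.3 in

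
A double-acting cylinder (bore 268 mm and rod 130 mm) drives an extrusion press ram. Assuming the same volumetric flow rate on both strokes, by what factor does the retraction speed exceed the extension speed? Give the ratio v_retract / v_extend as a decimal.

v_ret/v_ext ≈ 1.31

Cap-side area A_cap = π/4 × (268 mm)² = 56410 mm^2
Rod-side annular area A_ann = π/4 × (268² − 130²) = 43140 mm^2
For equal Q, v ∝ 1/A, so v_ret/v_ext = A_cap/A_ann.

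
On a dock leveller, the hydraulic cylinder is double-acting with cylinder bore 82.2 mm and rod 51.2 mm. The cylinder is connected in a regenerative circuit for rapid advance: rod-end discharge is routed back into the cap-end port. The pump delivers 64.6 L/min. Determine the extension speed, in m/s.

In regeneration the rod-end outflow joins the pump flow into the cap end, so the net volume the pump must supply per unit advance equals the rod cross-section area.
Rod cross-section A_rod = π/4 × (51.2 mm)² = 2059 mm^2
v = Q_pump / A_rod

v ≈ 0.523 m/s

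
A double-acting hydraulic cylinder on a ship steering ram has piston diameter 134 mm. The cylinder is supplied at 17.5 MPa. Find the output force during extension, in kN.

Cap-side area A_cap = π/4 × (134 mm)² = 14100 mm^2
F = P × A_cap = 17.5 MPa × A_cap

F ≈ 247 kN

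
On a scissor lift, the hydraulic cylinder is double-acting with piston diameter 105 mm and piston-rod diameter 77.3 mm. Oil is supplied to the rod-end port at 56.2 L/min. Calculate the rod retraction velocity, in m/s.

Rod-side annular area A_ann = π/4 × (105² − 77.3²) = 3966 mm^2
Flow into the rod-end port fills the annular volume.
v = Q / A

v ≈ 0.236 m/s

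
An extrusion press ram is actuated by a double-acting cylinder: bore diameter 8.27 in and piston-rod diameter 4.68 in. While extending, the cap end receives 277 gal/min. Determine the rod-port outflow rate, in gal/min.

Cap-side area A_cap = π/4 × (8.27 in)² = 53.72 in^2
Rod-side annular area A_ann = π/4 × (8.27² − 4.68²) = 36.51 in^2
Piston speed v = Q_in/A_cap; rod-end outflow Q_out = v × A_ann = Q_in × A_ann/A_cap.

Q_out ≈ 188 gal/min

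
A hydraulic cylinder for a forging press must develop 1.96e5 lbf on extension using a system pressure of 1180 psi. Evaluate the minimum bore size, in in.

D ≈ 14.5 in

Extension force acts on the full piston face: F = P × (π/4)D².
D = √(4F / (πP)) = √(4 × 1.96e5 lbf / (π × 1180 psi))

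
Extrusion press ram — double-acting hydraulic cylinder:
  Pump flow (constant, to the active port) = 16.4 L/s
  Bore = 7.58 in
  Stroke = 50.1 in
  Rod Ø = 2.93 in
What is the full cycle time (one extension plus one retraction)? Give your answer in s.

t ≈ 4.18 s

Cap-side area A_cap = π/4 × (7.58 in)² = 45.13 in^2
Rod-side annular area A_ann = π/4 × (7.58² − 2.93²) = 38.38 in^2
t_ext = A_cap·L/Q = 2.259 s
t_ret = A_ann·L/Q = 1.922 s
t_cycle = t_ext + t_ret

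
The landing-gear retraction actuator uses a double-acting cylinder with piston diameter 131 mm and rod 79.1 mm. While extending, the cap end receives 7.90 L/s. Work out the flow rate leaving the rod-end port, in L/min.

Cap-side area A_cap = π/4 × (131 mm)² = 13480 mm^2
Rod-side annular area A_ann = π/4 × (131² − 79.1²) = 8564 mm^2
Piston speed v = Q_in/A_cap; rod-end outflow Q_out = v × A_ann = Q_in × A_ann/A_cap.

Q_out ≈ 301 L/min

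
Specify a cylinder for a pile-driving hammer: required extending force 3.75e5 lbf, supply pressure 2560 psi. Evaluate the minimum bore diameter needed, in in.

D ≈ 13.7 in

Extension force acts on the full piston face: F = P × (π/4)D².
D = √(4F / (πP)) = √(4 × 3.75e5 lbf / (π × 2560 psi))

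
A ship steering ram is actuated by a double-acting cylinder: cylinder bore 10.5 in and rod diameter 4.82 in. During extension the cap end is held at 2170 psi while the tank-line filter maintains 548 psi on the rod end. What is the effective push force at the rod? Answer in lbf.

F ≈ 1.50e5 lbf

Cap-side area A_cap = π/4 × (10.5 in)² = 86.59 in^2
Rod-side annular area A_ann = π/4 × (10.5² − 4.82²) = 68.34 in^2
Net thrust = P_cap·A_cap − P_rod·A_ann = 1.879e5 lbf − 37450 lbf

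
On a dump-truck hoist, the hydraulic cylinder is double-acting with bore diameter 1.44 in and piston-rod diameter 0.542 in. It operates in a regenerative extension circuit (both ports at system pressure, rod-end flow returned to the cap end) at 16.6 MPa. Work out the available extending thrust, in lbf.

With equal pressure on both faces, forces on the annular region cancel; the net push is pressure × rod cross-section.
Rod cross-section A_rod = π/4 × (0.542 in)² = 0.2307 in^2
F = P × A_rod

F ≈ 555 lbf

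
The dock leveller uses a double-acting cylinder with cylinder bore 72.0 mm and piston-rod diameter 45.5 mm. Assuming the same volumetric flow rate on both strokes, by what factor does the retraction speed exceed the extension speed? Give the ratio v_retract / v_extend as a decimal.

Cap-side area A_cap = π/4 × (72.0 mm)² = 4072 mm^2
Rod-side annular area A_ann = π/4 × (72.0² − 45.5²) = 2446 mm^2
For equal Q, v ∝ 1/A, so v_ret/v_ext = A_cap/A_ann.

v_ret/v_ext ≈ 1.66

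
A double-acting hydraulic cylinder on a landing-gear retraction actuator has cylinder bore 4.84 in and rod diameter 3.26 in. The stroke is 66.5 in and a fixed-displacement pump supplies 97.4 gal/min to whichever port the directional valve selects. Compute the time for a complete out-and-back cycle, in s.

t ≈ 5.05 s

Cap-side area A_cap = π/4 × (4.84 in)² = 18.40 in^2
Rod-side annular area A_ann = π/4 × (4.84² − 3.26²) = 10.05 in^2
t_ext = A_cap·L/Q = 3.263 s
t_ret = A_ann·L/Q = 1.783 s
t_cycle = t_ext + t_ret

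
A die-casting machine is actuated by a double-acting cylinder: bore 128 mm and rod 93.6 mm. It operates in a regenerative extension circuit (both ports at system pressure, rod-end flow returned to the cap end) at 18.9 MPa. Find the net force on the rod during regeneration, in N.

With equal pressure on both faces, forces on the annular region cancel; the net push is pressure × rod cross-section.
Rod cross-section A_rod = π/4 × (93.6 mm)² = 6881 mm^2
F = P × A_rod

F ≈ 1.30e5 N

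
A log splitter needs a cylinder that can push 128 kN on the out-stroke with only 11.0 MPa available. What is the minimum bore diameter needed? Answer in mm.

Extension force acts on the full piston face: F = P × (π/4)D².
D = √(4F / (πP)) = √(4 × 128 kN / (π × 11.0 MPa))

D ≈ 122 mm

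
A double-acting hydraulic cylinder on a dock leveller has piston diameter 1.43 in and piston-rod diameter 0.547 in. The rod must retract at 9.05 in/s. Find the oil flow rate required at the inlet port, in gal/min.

Q ≈ 3.22 gal/min

Rod-side annular area A_ann = π/4 × (1.43² − 0.547²) = 1.371 in^2
Q = A × v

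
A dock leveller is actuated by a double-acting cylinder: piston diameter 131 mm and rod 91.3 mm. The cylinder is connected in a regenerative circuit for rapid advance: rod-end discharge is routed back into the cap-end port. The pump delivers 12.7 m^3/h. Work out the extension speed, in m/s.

v ≈ 0.539 m/s

In regeneration the rod-end outflow joins the pump flow into the cap end, so the net volume the pump must supply per unit advance equals the rod cross-section area.
Rod cross-section A_rod = π/4 × (91.3 mm)² = 6547 mm^2
v = Q_pump / A_rod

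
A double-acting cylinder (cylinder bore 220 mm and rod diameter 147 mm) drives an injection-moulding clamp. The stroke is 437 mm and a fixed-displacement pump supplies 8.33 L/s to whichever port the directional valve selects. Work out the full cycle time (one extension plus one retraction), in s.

Cap-side area A_cap = π/4 × (220 mm)² = 38010 mm^2
Rod-side annular area A_ann = π/4 × (220² − 147²) = 21040 mm^2
t_ext = A_cap·L/Q = 1.994 s
t_ret = A_ann·L/Q = 1.104 s
t_cycle = t_ext + t_ret

t ≈ 3.10 s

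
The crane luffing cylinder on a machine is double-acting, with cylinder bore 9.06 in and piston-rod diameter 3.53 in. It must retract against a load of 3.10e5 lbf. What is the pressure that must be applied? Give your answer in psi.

P ≈ 5670 psi

Rod-side annular area A_ann = π/4 × (9.06² − 3.53²) = 54.68 in^2
Retraction: pressure acts on the annular area.
P = F / A = 3.10e5 lbf / A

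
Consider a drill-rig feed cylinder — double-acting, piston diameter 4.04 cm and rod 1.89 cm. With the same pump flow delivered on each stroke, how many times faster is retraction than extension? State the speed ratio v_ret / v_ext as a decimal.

v_ret/v_ext ≈ 1.28

Cap-side area A_cap = π/4 × (4.04 cm)² = 12.82 cm^2
Rod-side annular area A_ann = π/4 × (4.04² − 1.89²) = 10.01 cm^2
For equal Q, v ∝ 1/A, so v_ret/v_ext = A_cap/A_ann.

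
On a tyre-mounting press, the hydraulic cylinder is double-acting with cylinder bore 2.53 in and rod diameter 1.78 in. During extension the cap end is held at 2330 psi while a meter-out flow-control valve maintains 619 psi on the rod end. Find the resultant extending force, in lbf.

Cap-side area A_cap = π/4 × (2.53 in)² = 5.027 in^2
Rod-side annular area A_ann = π/4 × (2.53² − 1.78²) = 2.539 in^2
Net thrust = P_cap·A_cap − P_rod·A_ann = 11710 lbf − 1572 lbf

F ≈ 10100 lbf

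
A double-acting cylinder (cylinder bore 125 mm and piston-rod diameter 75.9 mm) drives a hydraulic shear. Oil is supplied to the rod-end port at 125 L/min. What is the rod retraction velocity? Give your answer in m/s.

v ≈ 0.269 m/s

Rod-side annular area A_ann = π/4 × (125² − 75.9²) = 7747 mm^2
Flow into the rod-end port fills the annular volume.
v = Q / A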